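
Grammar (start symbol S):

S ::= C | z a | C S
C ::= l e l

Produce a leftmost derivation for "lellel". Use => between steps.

S => CS => lelS => lelC => lellel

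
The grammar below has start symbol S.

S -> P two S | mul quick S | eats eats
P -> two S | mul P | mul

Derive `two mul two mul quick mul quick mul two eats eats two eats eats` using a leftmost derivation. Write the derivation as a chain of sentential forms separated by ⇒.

S ⇒ P two S   [S -> P two S]
P two S ⇒ two S two S   [P -> two S]
two S two S ⇒ two P two S two S   [S -> P two S]
two P two S two S ⇒ two mul two S two S   [P -> mul]
two mul two S two S ⇒ two mul two mul quick S two S   [S -> mul quick S]
two mul two mul quick S two S ⇒ two mul two mul quick mul quick S two S   [S -> mul quick S]
two mul two mul quick mul quick S two S ⇒ two mul two mul quick mul quick P two S two S   [S -> P two S]
two mul two mul quick mul quick P two S two S ⇒ two mul two mul quick mul quick mul two S two S   [P -> mul]
two mul two mul quick mul quick mul two S two S ⇒ two mul two mul quick mul quick mul two eats eats two S   [S -> eats eats]
two mul two mul quick mul quick mul two eats eats two S ⇒ two mul two mul quick mul quick mul two eats eats two eats eats   [S -> eats eats]

S ⇒ P two S ⇒ two S two S ⇒ two P two S two S ⇒ two mul two S two S ⇒ two mul two mul quick S two S ⇒ two mul two mul quick mul quick S two S ⇒ two mul two mul quick mul quick P two S two S ⇒ two mul two mul quick mul quick mul two S two S ⇒ two mul two mul quick mul quick mul two eats eats two S ⇒ two mul two mul quick mul quick mul two eats eats two eats eats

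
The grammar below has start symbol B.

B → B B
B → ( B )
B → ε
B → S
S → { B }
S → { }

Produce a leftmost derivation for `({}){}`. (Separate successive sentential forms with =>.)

B=>BB=>(B)B=>(S)B=>({})B=>({})S=>({}){}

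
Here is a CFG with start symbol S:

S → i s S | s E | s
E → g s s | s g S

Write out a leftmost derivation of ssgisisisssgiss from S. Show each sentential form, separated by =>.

S => sE   [S → s E]
sE => ssgS   [E → s g S]
ssgS => ssgisS   [S → i s S]
ssgisS => ssgisisS   [S → i s S]
ssgisisS => ssgisisisS   [S → i s S]
ssgisisisS => ssgisisissE   [S → s E]
ssgisisissE => ssgisisisssgS   [E → s g S]
ssgisisisssgS => ssgisisisssgisS   [S → i s S]
ssgisisisssgisS => ssgisisisssgiss   [S → s]

S=>sE=>ssgS=>ssgisS=>ssgisisS=>ssgisisisS=>ssgisisissE=>ssgisisisssgS=>ssgisisisssgisS=>ssgisisisssgiss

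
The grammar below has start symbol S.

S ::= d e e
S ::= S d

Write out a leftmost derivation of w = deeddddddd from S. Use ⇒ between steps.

S ⇒ Sd ⇒ Sdd ⇒ Sddd ⇒ Sdddd ⇒ Sddddd ⇒ Sdddddd ⇒ Sddddddd ⇒ deeddddddd

S ⇒ Sd   [S ::= S d]
Sd ⇒ Sdd   [S ::= S d]
Sdd ⇒ Sddd   [S ::= S d]
Sddd ⇒ Sdddd   [S ::= S d]
Sdddd ⇒ Sddddd   [S ::= S d]
Sddddd ⇒ Sdddddd   [S ::= S d]
Sdddddd ⇒ Sddddddd   [S ::= S d]
Sddddddd ⇒ deeddddddd   [S ::= d e e]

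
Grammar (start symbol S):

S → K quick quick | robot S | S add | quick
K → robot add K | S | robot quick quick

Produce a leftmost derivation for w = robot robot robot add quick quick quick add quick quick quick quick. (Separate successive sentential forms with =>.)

S => robot S => robot robot S => robot robot K quick quick => robot robot robot add K quick quick => robot robot robot add S quick quick => robot robot robot add K quick quick quick quick => robot robot robot add S quick quick quick quick => robot robot robot add S add quick quick quick quick => robot robot robot add K quick quick add quick quick quick quick => robot robot robot add S quick quick add quick quick quick quick => robot robot robot add quick quick quick add quick quick quick quick

S => robot S   [S → robot S]
robot S => robot robot S   [S → robot S]
robot robot S => robot robot K quick quick   [S → K quick quick]
robot robot K quick quick => robot robot robot add K quick quick   [K → robot add K]
robot robot robot add K quick quick => robot robot robot add S quick quick   [K → S]
robot robot robot add S quick quick => robot robot robot add K quick quick quick quick   [S → K quick quick]
robot robot robot add K quick quick quick quick => robot robot robot add S quick quick quick quick   [K → S]
robot robot robot add S quick quick quick quick => robot robot robot add S add quick quick quick quick   [S → S add]
robot robot robot add S add quick quick quick quick => robot robot robot add K quick quick add quick quick quick quick   [S → K quick quick]
robot robot robot add K quick quick add quick quick quick quick => robot robot robot add S quick quick add quick quick quick quick   [K → S]
robot robot robot add S quick quick add quick quick quick quick => robot robot robot add quick quick quick add quick quick quick quick   [S → quick]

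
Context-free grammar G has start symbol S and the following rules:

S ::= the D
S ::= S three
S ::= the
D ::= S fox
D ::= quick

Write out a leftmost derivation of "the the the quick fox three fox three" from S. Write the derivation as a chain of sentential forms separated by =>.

S => S three => the D three => the S fox three => the S three fox three => the the D three fox three => the the S fox three fox three => the the the D fox three fox three => the the the quick fox three fox three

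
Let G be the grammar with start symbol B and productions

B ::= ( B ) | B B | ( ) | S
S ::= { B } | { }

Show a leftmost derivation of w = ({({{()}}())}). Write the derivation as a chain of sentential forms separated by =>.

B => (B)   [B ::= ( B )]
(B) => (S)   [B ::= S]
(S) => ({B})   [S ::= { B }]
({B}) => ({(B)})   [B ::= ( B )]
({(B)}) => ({(BB)})   [B ::= B B]
({(BB)}) => ({(SB)})   [B ::= S]
({(SB)}) => ({({B}B)})   [S ::= { B }]
({({B}B)}) => ({({S}B)})   [B ::= S]
({({S}B)}) => ({({{B}}B)})   [S ::= { B }]
({({{B}}B)}) => ({({{()}}B)})   [B ::= ( )]
({({{()}}B)}) => ({({{()}}())})   [B ::= ( )]

B=>(B)=>(S)=>({B})=>({(B)})=>({(BB)})=>({(SB)})=>({({B}B)})=>({({S}B)})=>({({{B}}B)})=>({({{()}}B)})=>({({{()}}())})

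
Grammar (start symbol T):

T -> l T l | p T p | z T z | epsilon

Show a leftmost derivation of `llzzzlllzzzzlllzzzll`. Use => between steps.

T => lTl   [T -> l T l]
lTl => llTll   [T -> l T l]
llTll => llzTzll   [T -> z T z]
llzTzll => llzzTzzll   [T -> z T z]
llzzTzzll => llzzzTzzzll   [T -> z T z]
llzzzTzzzll => llzzzlTlzzzll   [T -> l T l]
llzzzlTlzzzll => llzzzllTllzzzll   [T -> l T l]
llzzzllTllzzzll => llzzzlllTlllzzzll   [T -> l T l]
llzzzlllTlllzzzll => llzzzlllzTzlllzzzll   [T -> z T z]
llzzzlllzTzlllzzzll => llzzzlllzzTzzlllzzzll   [T -> z T z]
llzzzlllzzTzzlllzzzll => llzzzlllzzzzlllzzzll   [T -> epsilon]

T=>lTl=>llTll=>llzTzll=>llzzTzzll=>llzzzTzzzll=>llzzzlTlzzzll=>llzzzllTllzzzll=>llzzzlllTlllzzzll=>llzzzlllzTzlllzzzll=>llzzzlllzzTzzlllzzzll=>llzzzlllzzzzlllzzzll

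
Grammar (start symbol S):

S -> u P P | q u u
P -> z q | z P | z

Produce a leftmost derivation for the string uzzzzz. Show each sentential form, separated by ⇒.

S ⇒ uPP ⇒ uzP ⇒ uzzP ⇒ uzzzP ⇒ uzzzzP ⇒ uzzzzz

S ⇒ uPP   [S -> u P P]
uPP ⇒ uzP   [P -> z]
uzP ⇒ uzzP   [P -> z P]
uzzP ⇒ uzzzP   [P -> z P]
uzzzP ⇒ uzzzzP   [P -> z P]
uzzzzP ⇒ uzzzzz   [P -> z]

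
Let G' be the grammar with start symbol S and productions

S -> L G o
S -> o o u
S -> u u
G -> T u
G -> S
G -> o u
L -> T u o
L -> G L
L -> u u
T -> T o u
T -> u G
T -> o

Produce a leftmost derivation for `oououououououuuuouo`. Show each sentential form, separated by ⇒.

S⇒LGo⇒GLGo⇒TuLGo⇒TouuLGo⇒TououuLGo⇒TouououuLGo⇒TououououuLGo⇒TouououououuLGo⇒TououououououuLGo⇒oououououououuLGo⇒oououououououuuuGo⇒oououououououuuuouo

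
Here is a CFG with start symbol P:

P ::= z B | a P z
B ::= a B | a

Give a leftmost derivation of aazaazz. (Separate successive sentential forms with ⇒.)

P⇒aPz⇒aaPzz⇒aazBzz⇒aazaBzz⇒aazaazz

P ⇒ aPz   [P ::= a P z]
aPz ⇒ aaPzz   [P ::= a P z]
aaPzz ⇒ aazBzz   [P ::= z B]
aazBzz ⇒ aazaBzz   [B ::= a B]
aazaBzz ⇒ aazaazz   [B ::= a]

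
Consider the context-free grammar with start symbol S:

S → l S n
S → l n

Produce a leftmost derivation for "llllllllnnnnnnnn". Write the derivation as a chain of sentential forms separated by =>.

S => lSn   [S → l S n]
lSn => llSnn   [S → l S n]
llSnn => lllSnnn   [S → l S n]
lllSnnn => llllSnnnn   [S → l S n]
llllSnnnn => lllllSnnnnn   [S → l S n]
lllllSnnnnn => llllllSnnnnnn   [S → l S n]
llllllSnnnnnn => lllllllSnnnnnnn   [S → l S n]
lllllllSnnnnnnn => llllllllnnnnnnnn   [S → l n]

S=>lSn=>llSnn=>lllSnnn=>llllSnnnn=>lllllSnnnnn=>llllllSnnnnnn=>lllllllSnnnnnnn=>llllllllnnnnnnnn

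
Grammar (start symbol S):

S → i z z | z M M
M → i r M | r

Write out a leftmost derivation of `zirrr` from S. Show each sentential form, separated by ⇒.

S ⇒ zMM ⇒ zirMM ⇒ zirrM ⇒ zirrr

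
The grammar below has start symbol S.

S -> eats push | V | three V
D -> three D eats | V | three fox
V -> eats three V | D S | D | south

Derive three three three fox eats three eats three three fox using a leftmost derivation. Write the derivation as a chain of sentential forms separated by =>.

S => three V   [S -> three V]
three V => three D S   [V -> D S]
three D S => three three D eats S   [D -> three D eats]
three three D eats S => three three three fox eats S   [D -> three fox]
three three three fox eats S => three three three fox eats three V   [S -> three V]
three three three fox eats three V => three three three fox eats three eats three V   [V -> eats three V]
three three three fox eats three eats three V => three three three fox eats three eats three D   [V -> D]
three three three fox eats three eats three D => three three three fox eats three eats three three fox   [D -> three fox]

S => three V => three D S => three three D eats S => three three three fox eats S => three three three fox eats three V => three three three fox eats three eats three V => three three three fox eats three eats three D => three three three fox eats three eats three three fox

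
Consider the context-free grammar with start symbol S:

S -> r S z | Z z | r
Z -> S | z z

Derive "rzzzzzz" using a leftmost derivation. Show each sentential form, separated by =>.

S => rSz => rZzz => rSzz => rZzzz => rSzzz => rZzzzz => rzzzzzz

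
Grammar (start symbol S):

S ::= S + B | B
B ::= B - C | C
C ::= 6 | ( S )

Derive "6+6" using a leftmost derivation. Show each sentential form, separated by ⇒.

S ⇒ S+B ⇒ B+B ⇒ C+B ⇒ 6+B ⇒ 6+C ⇒ 6+6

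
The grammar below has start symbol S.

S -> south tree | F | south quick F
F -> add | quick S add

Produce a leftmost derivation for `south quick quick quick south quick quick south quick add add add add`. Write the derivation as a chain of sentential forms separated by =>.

S => south quick F => south quick quick S add => south quick quick F add => south quick quick quick S add add => south quick quick quick south quick F add add => south quick quick quick south quick quick S add add add => south quick quick quick south quick quick south quick F add add add => south quick quick quick south quick quick south quick add add add add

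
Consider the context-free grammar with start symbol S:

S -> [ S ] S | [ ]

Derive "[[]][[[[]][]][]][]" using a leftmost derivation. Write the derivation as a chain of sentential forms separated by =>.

S => [S]S   [S -> [ S ] S]
[S]S => [[]]S   [S -> [ ]]
[[]]S => [[]][S]S   [S -> [ S ] S]
[[]][S]S => [[]][[S]S]S   [S -> [ S ] S]
[[]][[S]S]S => [[]][[[S]S]S]S   [S -> [ S ] S]
[[]][[[S]S]S]S => [[]][[[[]]S]S]S   [S -> [ ]]
[[]][[[[]]S]S]S => [[]][[[[]][]]S]S   [S -> [ ]]
[[]][[[[]][]]S]S => [[]][[[[]][]][]]S   [S -> [ ]]
[[]][[[[]][]][]]S => [[]][[[[]][]][]][]   [S -> [ ]]

S => [S]S => [[]]S => [[]][S]S => [[]][[S]S]S => [[]][[[S]S]S]S => [[]][[[[]]S]S]S => [[]][[[[]][]]S]S => [[]][[[[]][]][]]S => [[]][[[[]][]][]][]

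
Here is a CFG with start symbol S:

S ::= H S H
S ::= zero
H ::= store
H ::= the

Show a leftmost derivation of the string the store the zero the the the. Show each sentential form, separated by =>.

S => H S H => the S H => the H S H H => the store S H H => the store H S H H H => the store the S H H H => the store the zero H H H => the store the zero the H H => the store the zero the the H => the store the zero the the the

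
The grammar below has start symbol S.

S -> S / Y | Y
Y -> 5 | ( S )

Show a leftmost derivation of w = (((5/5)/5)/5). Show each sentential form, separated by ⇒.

S ⇒ Y   [S -> Y]
Y ⇒ (S)   [Y -> ( S )]
(S) ⇒ (S/Y)   [S -> S / Y]
(S/Y) ⇒ (Y/Y)   [S -> Y]
(Y/Y) ⇒ ((S)/Y)   [Y -> ( S )]
((S)/Y) ⇒ ((S/Y)/Y)   [S -> S / Y]
((S/Y)/Y) ⇒ ((Y/Y)/Y)   [S -> Y]
((Y/Y)/Y) ⇒ (((S)/Y)/Y)   [Y -> ( S )]
(((S)/Y)/Y) ⇒ (((S/Y)/Y)/Y)   [S -> S / Y]
(((S/Y)/Y)/Y) ⇒ (((Y/Y)/Y)/Y)   [S -> Y]
(((Y/Y)/Y)/Y) ⇒ (((5/Y)/Y)/Y)   [Y -> 5]
(((5/Y)/Y)/Y) ⇒ (((5/5)/Y)/Y)   [Y -> 5]
(((5/5)/Y)/Y) ⇒ (((5/5)/5)/Y)   [Y -> 5]
(((5/5)/5)/Y) ⇒ (((5/5)/5)/5)   [Y -> 5]

S ⇒ Y ⇒ (S) ⇒ (S/Y) ⇒ (Y/Y) ⇒ ((S)/Y) ⇒ ((S/Y)/Y) ⇒ ((Y/Y)/Y) ⇒ (((S)/Y)/Y) ⇒ (((S/Y)/Y)/Y) ⇒ (((Y/Y)/Y)/Y) ⇒ (((5/Y)/Y)/Y) ⇒ (((5/5)/Y)/Y) ⇒ (((5/5)/5)/Y) ⇒ (((5/5)/5)/5)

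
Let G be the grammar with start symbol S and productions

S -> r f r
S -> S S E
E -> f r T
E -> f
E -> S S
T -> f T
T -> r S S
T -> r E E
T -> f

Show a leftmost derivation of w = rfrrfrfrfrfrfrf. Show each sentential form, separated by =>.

S=>SSE=>SSESE=>SSESESE=>rfrSESESE=>rfrrfrESESE=>rfrrfrfSESE=>rfrrfrfrfrESE=>rfrrfrfrfrfSE=>rfrrfrfrfrfrfrE=>rfrrfrfrfrfrfrf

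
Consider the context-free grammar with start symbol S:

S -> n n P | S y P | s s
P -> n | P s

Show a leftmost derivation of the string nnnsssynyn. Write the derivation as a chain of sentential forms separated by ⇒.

S ⇒ SyP   [S -> S y P]
SyP ⇒ SyPyP   [S -> S y P]
SyPyP ⇒ nnPyPyP   [S -> n n P]
nnPyPyP ⇒ nnPsyPyP   [P -> P s]
nnPsyPyP ⇒ nnPssyPyP   [P -> P s]
nnPssyPyP ⇒ nnPsssyPyP   [P -> P s]
nnPsssyPyP ⇒ nnnsssyPyP   [P -> n]
nnnsssyPyP ⇒ nnnsssynyP   [P -> n]
nnnsssynyP ⇒ nnnsssynyn   [P -> n]

S ⇒ SyP ⇒ SyPyP ⇒ nnPyPyP ⇒ nnPsyPyP ⇒ nnPssyPyP ⇒ nnPsssyPyP ⇒ nnnsssyPyP ⇒ nnnsssynyP ⇒ nnnsssynyn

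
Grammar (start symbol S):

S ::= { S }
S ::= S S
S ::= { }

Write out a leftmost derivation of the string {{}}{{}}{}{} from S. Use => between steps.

S => SS   [S ::= S S]
SS => {S}S   [S ::= { S }]
{S}S => {{}}S   [S ::= { }]
{{}}S => {{}}SS   [S ::= S S]
{{}}SS => {{}}SSS   [S ::= S S]
{{}}SSS => {{}}{S}SS   [S ::= { S }]
{{}}{S}SS => {{}}{{}}SS   [S ::= { }]
{{}}{{}}SS => {{}}{{}}{}S   [S ::= { }]
{{}}{{}}{}S => {{}}{{}}{}{}   [S ::= { }]

S => SS => {S}S => {{}}S => {{}}SS => {{}}SSS => {{}}{S}SS => {{}}{{}}SS => {{}}{{}}{}S => {{}}{{}}{}{}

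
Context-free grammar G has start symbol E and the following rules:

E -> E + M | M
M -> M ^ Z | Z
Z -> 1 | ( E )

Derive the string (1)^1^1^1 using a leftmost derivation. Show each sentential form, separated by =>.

E => M => M^Z => M^Z^Z => M^Z^Z^Z => Z^Z^Z^Z => (E)^Z^Z^Z => (M)^Z^Z^Z => (Z)^Z^Z^Z => (1)^Z^Z^Z => (1)^1^Z^Z => (1)^1^1^Z => (1)^1^1^1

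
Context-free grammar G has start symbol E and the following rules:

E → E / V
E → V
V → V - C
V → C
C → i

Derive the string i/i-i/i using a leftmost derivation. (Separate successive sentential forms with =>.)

E => E/V => E/V/V => V/V/V => C/V/V => i/V/V => i/V-C/V => i/C-C/V => i/i-C/V => i/i-i/V => i/i-i/C => i/i-i/i

E => E/V   [E → E / V]
E/V => E/V/V   [E → E / V]
E/V/V => V/V/V   [E → V]
V/V/V => C/V/V   [V → C]
C/V/V => i/V/V   [C → i]
i/V/V => i/V-C/V   [V → V - C]
i/V-C/V => i/C-C/V   [V → C]
i/C-C/V => i/i-C/V   [C → i]
i/i-C/V => i/i-i/V   [C → i]
i/i-i/V => i/i-i/C   [V → C]
i/i-i/C => i/i-i/i   [C → i]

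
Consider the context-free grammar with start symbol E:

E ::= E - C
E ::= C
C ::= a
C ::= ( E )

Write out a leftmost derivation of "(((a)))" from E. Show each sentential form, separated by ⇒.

E ⇒ C ⇒ (E) ⇒ (C) ⇒ ((E)) ⇒ ((C)) ⇒ (((E))) ⇒ (((C))) ⇒ (((a)))

E ⇒ C   [E ::= C]
C ⇒ (E)   [C ::= ( E )]
(E) ⇒ (C)   [E ::= C]
(C) ⇒ ((E))   [C ::= ( E )]
((E)) ⇒ ((C))   [E ::= C]
((C)) ⇒ (((E)))   [C ::= ( E )]
(((E))) ⇒ (((C)))   [E ::= C]
(((C))) ⇒ (((a)))   [C ::= a]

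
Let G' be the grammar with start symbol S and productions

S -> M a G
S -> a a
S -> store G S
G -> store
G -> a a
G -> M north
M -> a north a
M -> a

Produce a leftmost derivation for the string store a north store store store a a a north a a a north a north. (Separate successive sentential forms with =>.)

S => store G S   [S -> store G S]
store G S => store M north S   [G -> M north]
store M north S => store a north S   [M -> a]
store a north S => store a north store G S   [S -> store G S]
store a north store G S => store a north store store S   [G -> store]
store a north store store S => store a north store store store G S   [S -> store G S]
store a north store store store G S => store a north store store store a a S   [G -> a a]
store a north store store store a a S => store a north store store store a a M a G   [S -> M a G]
store a north store store store a a M a G => store a north store store store a a a north a a G   [M -> a north a]
store a north store store store a a a north a a G => store a north store store store a a a north a a M north   [G -> M north]
store a north store store store a a a north a a M north => store a north store store store a a a north a a a north a north   [M -> a north a]

S => store G S => store M north S => store a north S => store a north store G S => store a north store store S => store a north store store store G S => store a north store store store a a S => store a north store store store a a M a G => store a north store store store a a a north a a G => store a north store store store a a a north a a M north => store a north store store store a a a north a a a north a north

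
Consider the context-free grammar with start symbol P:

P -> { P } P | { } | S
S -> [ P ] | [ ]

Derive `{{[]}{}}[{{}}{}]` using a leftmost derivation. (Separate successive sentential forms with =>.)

P => {P}P => {{P}P}P => {{S}P}P => {{[]}P}P => {{[]}{}}P => {{[]}{}}S => {{[]}{}}[P] => {{[]}{}}[{P}P] => {{[]}{}}[{{}}P] => {{[]}{}}[{{}}{}]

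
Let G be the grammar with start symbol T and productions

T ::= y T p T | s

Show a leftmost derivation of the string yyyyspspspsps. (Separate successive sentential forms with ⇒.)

T⇒yTpT⇒yyTpTpT⇒yyyTpTpTpT⇒yyyyTpTpTpTpT⇒yyyyspTpTpTpT⇒yyyyspspTpTpT⇒yyyyspspspTpT⇒yyyyspspspspT⇒yyyyspspspsps

T ⇒ yTpT   [T ::= y T p T]
yTpT ⇒ yyTpTpT   [T ::= y T p T]
yyTpTpT ⇒ yyyTpTpTpT   [T ::= y T p T]
yyyTpTpTpT ⇒ yyyyTpTpTpTpT   [T ::= y T p T]
yyyyTpTpTpTpT ⇒ yyyyspTpTpTpT   [T ::= s]
yyyyspTpTpTpT ⇒ yyyyspspTpTpT   [T ::= s]
yyyyspspTpTpT ⇒ yyyyspspspTpT   [T ::= s]
yyyyspspspTpT ⇒ yyyyspspspspT   [T ::= s]
yyyyspspspspT ⇒ yyyyspspspsps   [T ::= s]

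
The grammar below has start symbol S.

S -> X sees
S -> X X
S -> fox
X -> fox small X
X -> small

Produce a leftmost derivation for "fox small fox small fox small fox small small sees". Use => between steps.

S => X sees   [S -> X sees]
X sees => fox small X sees   [X -> fox small X]
fox small X sees => fox small fox small X sees   [X -> fox small X]
fox small fox small X sees => fox small fox small fox small X sees   [X -> fox small X]
fox small fox small fox small X sees => fox small fox small fox small fox small X sees   [X -> fox small X]
fox small fox small fox small fox small X sees => fox small fox small fox small fox small small sees   [X -> small]

S => X sees => fox small X sees => fox small fox small X sees => fox small fox small fox small X sees => fox small fox small fox small fox small X sees => fox small fox small fox small fox small small sees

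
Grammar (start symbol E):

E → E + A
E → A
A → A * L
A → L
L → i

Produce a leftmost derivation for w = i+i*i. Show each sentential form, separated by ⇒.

E ⇒ E+A ⇒ A+A ⇒ L+A ⇒ i+A ⇒ i+A*L ⇒ i+L*L ⇒ i+i*L ⇒ i+i*i

E ⇒ E+A   [E → E + A]
E+A ⇒ A+A   [E → A]
A+A ⇒ L+A   [A → L]
L+A ⇒ i+A   [L → i]
i+A ⇒ i+A*L   [A → A * L]
i+A*L ⇒ i+L*L   [A → L]
i+L*L ⇒ i+i*L   [L → i]
i+i*L ⇒ i+i*i   [L → i]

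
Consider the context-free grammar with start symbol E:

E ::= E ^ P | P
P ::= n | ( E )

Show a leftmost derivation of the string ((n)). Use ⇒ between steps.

E ⇒ P ⇒ (E) ⇒ (P) ⇒ ((E)) ⇒ ((P)) ⇒ ((n))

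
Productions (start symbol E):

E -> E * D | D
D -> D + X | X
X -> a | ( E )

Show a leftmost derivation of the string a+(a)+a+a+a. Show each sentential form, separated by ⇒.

E ⇒ D   [E -> D]
D ⇒ D+X   [D -> D + X]
D+X ⇒ D+X+X   [D -> D + X]
D+X+X ⇒ D+X+X+X   [D -> D + X]
D+X+X+X ⇒ D+X+X+X+X   [D -> D + X]
D+X+X+X+X ⇒ X+X+X+X+X   [D -> X]
X+X+X+X+X ⇒ a+X+X+X+X   [X -> a]
a+X+X+X+X ⇒ a+(E)+X+X+X   [X -> ( E )]
a+(E)+X+X+X ⇒ a+(D)+X+X+X   [E -> D]
a+(D)+X+X+X ⇒ a+(X)+X+X+X   [D -> X]
a+(X)+X+X+X ⇒ a+(a)+X+X+X   [X -> a]
a+(a)+X+X+X ⇒ a+(a)+a+X+X   [X -> a]
a+(a)+a+X+X ⇒ a+(a)+a+a+X   [X -> a]
a+(a)+a+a+X ⇒ a+(a)+a+a+a   [X -> a]

E ⇒ D ⇒ D+X ⇒ D+X+X ⇒ D+X+X+X ⇒ D+X+X+X+X ⇒ X+X+X+X+X ⇒ a+X+X+X+X ⇒ a+(E)+X+X+X ⇒ a+(D)+X+X+X ⇒ a+(X)+X+X+X ⇒ a+(a)+X+X+X ⇒ a+(a)+a+X+X ⇒ a+(a)+a+a+X ⇒ a+(a)+a+a+a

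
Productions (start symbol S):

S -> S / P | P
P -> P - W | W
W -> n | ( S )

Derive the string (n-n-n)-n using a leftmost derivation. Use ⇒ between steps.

S⇒P⇒P-W⇒W-W⇒(S)-W⇒(P)-W⇒(P-W)-W⇒(P-W-W)-W⇒(W-W-W)-W⇒(n-W-W)-W⇒(n-n-W)-W⇒(n-n-n)-W⇒(n-n-n)-n

S ⇒ P   [S -> P]
P ⇒ P-W   [P -> P - W]
P-W ⇒ W-W   [P -> W]
W-W ⇒ (S)-W   [W -> ( S )]
(S)-W ⇒ (P)-W   [S -> P]
(P)-W ⇒ (P-W)-W   [P -> P - W]
(P-W)-W ⇒ (P-W-W)-W   [P -> P - W]
(P-W-W)-W ⇒ (W-W-W)-W   [P -> W]
(W-W-W)-W ⇒ (n-W-W)-W   [W -> n]
(n-W-W)-W ⇒ (n-n-W)-W   [W -> n]
(n-n-W)-W ⇒ (n-n-n)-W   [W -> n]
(n-n-n)-W ⇒ (n-n-n)-n   [W -> n]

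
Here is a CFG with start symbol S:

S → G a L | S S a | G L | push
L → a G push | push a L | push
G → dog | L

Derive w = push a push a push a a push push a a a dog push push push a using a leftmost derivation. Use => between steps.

S => S S a => G a L S a => L a L S a => push a L a L S a => push a push a L a L S a => push a push a push a L a L S a => push a push a push a a G push a L S a => push a push a push a a L push a L S a => push a push a push a a push push a L S a => push a push a push a a push push a a G push S a => push a push a push a a push push a a L push S a => push a push a push a a push push a a a G push push S a => push a push a push a a push push a a a dog push push S a => push a push a push a a push push a a a dog push push push a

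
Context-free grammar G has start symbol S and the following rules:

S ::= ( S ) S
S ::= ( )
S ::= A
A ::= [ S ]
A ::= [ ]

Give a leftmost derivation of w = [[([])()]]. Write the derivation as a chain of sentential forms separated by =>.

S => A   [S ::= A]
A => [S]   [A ::= [ S ]]
[S] => [A]   [S ::= A]
[A] => [[S]]   [A ::= [ S ]]
[[S]] => [[(S)S]]   [S ::= ( S ) S]
[[(S)S]] => [[(A)S]]   [S ::= A]
[[(A)S]] => [[([])S]]   [A ::= [ ]]
[[([])S]] => [[([])()]]   [S ::= ( )]

S=>A=>[S]=>[A]=>[[S]]=>[[(S)S]]=>[[(A)S]]=>[[([])S]]=>[[([])()]]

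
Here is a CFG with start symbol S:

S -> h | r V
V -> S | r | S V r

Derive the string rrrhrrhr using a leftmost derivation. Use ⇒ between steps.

S ⇒ rV   [S -> r V]
rV ⇒ rSVr   [V -> S V r]
rSVr ⇒ rrVVr   [S -> r V]
rrVVr ⇒ rrSVrVr   [V -> S V r]
rrSVrVr ⇒ rrrVVrVr   [S -> r V]
rrrVVrVr ⇒ rrrSVrVr   [V -> S]
rrrSVrVr ⇒ rrrhVrVr   [S -> h]
rrrhVrVr ⇒ rrrhrrVr   [V -> r]
rrrhrrVr ⇒ rrrhrrSr   [V -> S]
rrrhrrSr ⇒ rrrhrrhr   [S -> h]

S⇒rV⇒rSVr⇒rrVVr⇒rrSVrVr⇒rrrVVrVr⇒rrrSVrVr⇒rrrhVrVr⇒rrrhrrVr⇒rrrhrrSr⇒rrrhrrhr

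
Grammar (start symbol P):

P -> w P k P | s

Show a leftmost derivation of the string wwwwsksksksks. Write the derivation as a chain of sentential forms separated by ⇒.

P ⇒ wPkP ⇒ wwPkPkP ⇒ wwwPkPkPkP ⇒ wwwwPkPkPkPkP ⇒ wwwwskPkPkPkP ⇒ wwwwskskPkPkP ⇒ wwwwskskskPkP ⇒ wwwwskskskskP ⇒ wwwwsksksksks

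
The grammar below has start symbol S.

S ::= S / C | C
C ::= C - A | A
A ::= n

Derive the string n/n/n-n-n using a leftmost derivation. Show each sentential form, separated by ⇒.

S⇒S/C⇒S/C/C⇒C/C/C⇒A/C/C⇒n/C/C⇒n/A/C⇒n/n/C⇒n/n/C-A⇒n/n/C-A-A⇒n/n/A-A-A⇒n/n/n-A-A⇒n/n/n-n-A⇒n/n/n-n-n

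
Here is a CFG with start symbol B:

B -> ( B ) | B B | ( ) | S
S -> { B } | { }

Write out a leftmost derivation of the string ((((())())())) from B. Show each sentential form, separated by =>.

B=>(B)=>((B))=>((BB))=>(((B)B))=>(((BB)B))=>((((B)B)B))=>((((())B)B))=>((((())())B))=>((((())())()))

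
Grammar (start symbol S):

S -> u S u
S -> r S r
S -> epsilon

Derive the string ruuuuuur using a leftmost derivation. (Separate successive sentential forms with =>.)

S=>rSr=>ruSur=>ruuSuur=>ruuuSuuur=>ruuuuuur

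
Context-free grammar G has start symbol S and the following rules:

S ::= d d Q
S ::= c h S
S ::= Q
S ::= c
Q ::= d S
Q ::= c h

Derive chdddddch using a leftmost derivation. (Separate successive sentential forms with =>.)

S => chS => chddQ => chdddS => chdddddQ => chdddddch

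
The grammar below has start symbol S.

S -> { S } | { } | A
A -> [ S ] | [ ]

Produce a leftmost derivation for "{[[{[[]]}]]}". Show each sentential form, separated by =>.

S => {S} => {A} => {[S]} => {[A]} => {[[S]]} => {[[{S}]]} => {[[{A}]]} => {[[{[S]}]]} => {[[{[A]}]]} => {[[{[[]]}]]}

S => {S}   [S -> { S }]
{S} => {A}   [S -> A]
{A} => {[S]}   [A -> [ S ]]
{[S]} => {[A]}   [S -> A]
{[A]} => {[[S]]}   [A -> [ S ]]
{[[S]]} => {[[{S}]]}   [S -> { S }]
{[[{S}]]} => {[[{A}]]}   [S -> A]
{[[{A}]]} => {[[{[S]}]]}   [A -> [ S ]]
{[[{[S]}]]} => {[[{[A]}]]}   [S -> A]
{[[{[A]}]]} => {[[{[[]]}]]}   [A -> [ ]]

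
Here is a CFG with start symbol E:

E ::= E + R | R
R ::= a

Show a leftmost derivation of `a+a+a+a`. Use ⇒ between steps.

E ⇒ E+R ⇒ E+R+R ⇒ E+R+R+R ⇒ R+R+R+R ⇒ a+R+R+R ⇒ a+a+R+R ⇒ a+a+a+R ⇒ a+a+a+a

E ⇒ E+R   [E ::= E + R]
E+R ⇒ E+R+R   [E ::= E + R]
E+R+R ⇒ E+R+R+R   [E ::= E + R]
E+R+R+R ⇒ R+R+R+R   [E ::= R]
R+R+R+R ⇒ a+R+R+R   [R ::= a]
a+R+R+R ⇒ a+a+R+R   [R ::= a]
a+a+R+R ⇒ a+a+a+R   [R ::= a]
a+a+a+R ⇒ a+a+a+a   [R ::= a]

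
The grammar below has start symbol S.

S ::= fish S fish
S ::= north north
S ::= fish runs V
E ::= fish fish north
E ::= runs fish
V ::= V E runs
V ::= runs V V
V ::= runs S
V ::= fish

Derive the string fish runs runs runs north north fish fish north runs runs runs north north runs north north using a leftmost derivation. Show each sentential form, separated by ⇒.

S ⇒ fish runs V   [S ::= fish runs V]
fish runs V ⇒ fish runs runs V V   [V ::= runs V V]
fish runs runs V V ⇒ fish runs runs V E runs V   [V ::= V E runs]
fish runs runs V E runs V ⇒ fish runs runs runs S E runs V   [V ::= runs S]
fish runs runs runs S E runs V ⇒ fish runs runs runs north north E runs V   [S ::= north north]
fish runs runs runs north north E runs V ⇒ fish runs runs runs north north fish fish north runs V   [E ::= fish fish north]
fish runs runs runs north north fish fish north runs V ⇒ fish runs runs runs north north fish fish north runs runs V V   [V ::= runs V V]
fish runs runs runs north north fish fish north runs runs V V ⇒ fish runs runs runs north north fish fish north runs runs runs S V   [V ::= runs S]
fish runs runs runs north north fish fish north runs runs runs S V ⇒ fish runs runs runs north north fish fish north runs runs runs north north V   [S ::= north north]
fish runs runs runs north north fish fish north runs runs runs north north V ⇒ fish runs runs runs north north fish fish north runs runs runs north north runs S   [V ::= runs S]
fish runs runs runs north north fish fish north runs runs runs north north runs S ⇒ fish runs runs runs north north fish fish north runs runs runs north north runs north north   [S ::= north north]

S ⇒ fish runs V ⇒ fish runs runs V V ⇒ fish runs runs V E runs V ⇒ fish runs runs runs S E runs V ⇒ fish runs runs runs north north E runs V ⇒ fish runs runs runs north north fish fish north runs V ⇒ fish runs runs runs north north fish fish north runs runs V V ⇒ fish runs runs runs north north fish fish north runs runs runs S V ⇒ fish runs runs runs north north fish fish north runs runs runs north north V ⇒ fish runs runs runs north north fish fish north runs runs runs north north runs S ⇒ fish runs runs runs north north fish fish north runs runs runs north north runs north north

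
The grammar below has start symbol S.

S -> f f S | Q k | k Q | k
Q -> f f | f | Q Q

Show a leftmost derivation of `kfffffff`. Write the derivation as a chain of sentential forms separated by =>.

S => kQ => kQQ => kQQQ => kQQQQ => kQQQQQ => kQQQQQQ => kfQQQQQ => kffQQQQ => kfffQQQ => kfffffQQ => kffffffQ => kfffffff

S => kQ   [S -> k Q]
kQ => kQQ   [Q -> Q Q]
kQQ => kQQQ   [Q -> Q Q]
kQQQ => kQQQQ   [Q -> Q Q]
kQQQQ => kQQQQQ   [Q -> Q Q]
kQQQQQ => kQQQQQQ   [Q -> Q Q]
kQQQQQQ => kfQQQQQ   [Q -> f]
kfQQQQQ => kffQQQQ   [Q -> f]
kffQQQQ => kfffQQQ   [Q -> f]
kfffQQQ => kfffffQQ   [Q -> f f]
kfffffQQ => kffffffQ   [Q -> f]
kffffffQ => kfffffff   [Q -> f]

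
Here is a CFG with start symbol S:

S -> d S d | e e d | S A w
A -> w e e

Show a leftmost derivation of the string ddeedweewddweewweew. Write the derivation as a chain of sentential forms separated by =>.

S=>SAw=>SAwAw=>dSdAwAw=>ddSddAwAw=>ddSAwddAwAw=>ddeedAwddAwAw=>ddeedweewddAwAw=>ddeedweewddweewAw=>ddeedweewddweewweew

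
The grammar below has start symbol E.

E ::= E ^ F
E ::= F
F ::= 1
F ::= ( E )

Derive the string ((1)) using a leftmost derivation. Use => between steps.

E=>F=>(E)=>(F)=>((E))=>((F))=>((1))

E => F   [E ::= F]
F => (E)   [F ::= ( E )]
(E) => (F)   [E ::= F]
(F) => ((E))   [F ::= ( E )]
((E)) => ((F))   [E ::= F]
((F)) => ((1))   [F ::= 1]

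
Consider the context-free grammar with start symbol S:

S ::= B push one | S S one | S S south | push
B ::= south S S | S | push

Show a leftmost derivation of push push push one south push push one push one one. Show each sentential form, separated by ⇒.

S ⇒ S S one ⇒ S S south S one ⇒ push S south S one ⇒ push B push one south S one ⇒ push S push one south S one ⇒ push push push one south S one ⇒ push push push one south S S one one ⇒ push push push one south B push one S one one ⇒ push push push one south S push one S one one ⇒ push push push one south push push one S one one ⇒ push push push one south push push one push one one

S ⇒ S S one   [S ::= S S one]
S S one ⇒ S S south S one   [S ::= S S south]
S S south S one ⇒ push S south S one   [S ::= push]
push S south S one ⇒ push B push one south S one   [S ::= B push one]
push B push one south S one ⇒ push S push one south S one   [B ::= S]
push S push one south S one ⇒ push push push one south S one   [S ::= push]
push push push one south S one ⇒ push push push one south S S one one   [S ::= S S one]
push push push one south S S one one ⇒ push push push one south B push one S one one   [S ::= B push one]
push push push one south B push one S one one ⇒ push push push one south S push one S one one   [B ::= S]
push push push one south S push one S one one ⇒ push push push one south push push one S one one   [S ::= push]
push push push one south push push one S one one ⇒ push push push one south push push one push one one   [S ::= push]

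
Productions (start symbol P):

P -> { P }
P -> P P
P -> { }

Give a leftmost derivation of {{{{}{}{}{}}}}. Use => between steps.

P => {P}   [P -> { P }]
{P} => {{P}}   [P -> { P }]
{{P}} => {{{P}}}   [P -> { P }]
{{{P}}} => {{{PP}}}   [P -> P P]
{{{PP}}} => {{{PPP}}}   [P -> P P]
{{{PPP}}} => {{{PPPP}}}   [P -> P P]
{{{PPPP}}} => {{{{}PPP}}}   [P -> { }]
{{{{}PPP}}} => {{{{}{}PP}}}   [P -> { }]
{{{{}{}PP}}} => {{{{}{}{}P}}}   [P -> { }]
{{{{}{}{}P}}} => {{{{}{}{}{}}}}   [P -> { }]

P => {P} => {{P}} => {{{P}}} => {{{PP}}} => {{{PPP}}} => {{{PPPP}}} => {{{{}PPP}}} => {{{{}{}PP}}} => {{{{}{}{}P}}} => {{{{}{}{}{}}}}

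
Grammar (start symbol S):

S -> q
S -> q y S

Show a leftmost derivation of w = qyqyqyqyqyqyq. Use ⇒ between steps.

S⇒qyS⇒qyqyS⇒qyqyqyS⇒qyqyqyqyS⇒qyqyqyqyqyS⇒qyqyqyqyqyqyS⇒qyqyqyqyqyqyq

S ⇒ qyS   [S -> q y S]
qyS ⇒ qyqyS   [S -> q y S]
qyqyS ⇒ qyqyqyS   [S -> q y S]
qyqyqyS ⇒ qyqyqyqyS   [S -> q y S]
qyqyqyqyS ⇒ qyqyqyqyqyS   [S -> q y S]
qyqyqyqyqyS ⇒ qyqyqyqyqyqyS   [S -> q y S]
qyqyqyqyqyqyS ⇒ qyqyqyqyqyqyq   [S -> q]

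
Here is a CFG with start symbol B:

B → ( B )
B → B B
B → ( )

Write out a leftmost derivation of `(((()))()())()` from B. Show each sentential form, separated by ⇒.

B ⇒ BB   [B → B B]
BB ⇒ (B)B   [B → ( B )]
(B)B ⇒ (BB)B   [B → B B]
(BB)B ⇒ (BBB)B   [B → B B]
(BBB)B ⇒ ((B)BB)B   [B → ( B )]
((B)BB)B ⇒ (((B))BB)B   [B → ( B )]
(((B))BB)B ⇒ (((()))BB)B   [B → ( )]
(((()))BB)B ⇒ (((()))()B)B   [B → ( )]
(((()))()B)B ⇒ (((()))()())B   [B → ( )]
(((()))()())B ⇒ (((()))()())()   [B → ( )]

B⇒BB⇒(B)B⇒(BB)B⇒(BBB)B⇒((B)BB)B⇒(((B))BB)B⇒(((()))BB)B⇒(((()))()B)B⇒(((()))()())B⇒(((()))()())()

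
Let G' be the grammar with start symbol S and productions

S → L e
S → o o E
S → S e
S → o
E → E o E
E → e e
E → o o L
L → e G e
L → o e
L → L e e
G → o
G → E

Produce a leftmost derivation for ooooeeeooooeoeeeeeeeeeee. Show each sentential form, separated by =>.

S => ooE => ooooL => ooooLee => ooooLeeee => ooooLeeeeee => ooooLeeeeeeee => ooooeGeeeeeeeee => ooooeEeeeeeeeee => ooooeEoEeeeeeeeee => ooooeEoEoEeeeeeeeee => ooooeeeoEoEeeeeeeeee => ooooeeeoooLoEeeeeeeeee => ooooeeeooooeoEeeeeeeeee => ooooeeeooooeoeeeeeeeeeee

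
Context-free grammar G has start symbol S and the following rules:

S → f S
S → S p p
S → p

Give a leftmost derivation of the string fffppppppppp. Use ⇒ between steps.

S ⇒ fS   [S → f S]
fS ⇒ ffS   [S → f S]
ffS ⇒ ffSpp   [S → S p p]
ffSpp ⇒ fffSpp   [S → f S]
fffSpp ⇒ fffSpppp   [S → S p p]
fffSpppp ⇒ fffSpppppp   [S → S p p]
fffSpppppp ⇒ fffSpppppppp   [S → S p p]
fffSpppppppp ⇒ fffppppppppp   [S → p]

S ⇒ fS ⇒ ffS ⇒ ffSpp ⇒ fffSpp ⇒ fffSpppp ⇒ fffSpppppp ⇒ fffSpppppppp ⇒ fffppppppppp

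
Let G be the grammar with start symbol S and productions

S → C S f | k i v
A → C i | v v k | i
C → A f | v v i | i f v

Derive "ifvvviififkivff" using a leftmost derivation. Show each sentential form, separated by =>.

S=>CSf=>ifvSf=>ifvCSff=>ifvAfSff=>ifvCifSff=>ifvAfifSff=>ifvCififSff=>ifvvviififSff=>ifvvviififkivff

S => CSf   [S → C S f]
CSf => ifvSf   [C → i f v]
ifvSf => ifvCSff   [S → C S f]
ifvCSff => ifvAfSff   [C → A f]
ifvAfSff => ifvCifSff   [A → C i]
ifvCifSff => ifvAfifSff   [C → A f]
ifvAfifSff => ifvCififSff   [A → C i]
ifvCififSff => ifvvviififSff   [C → v v i]
ifvvviififSff => ifvvviififkivff   [S → k i v]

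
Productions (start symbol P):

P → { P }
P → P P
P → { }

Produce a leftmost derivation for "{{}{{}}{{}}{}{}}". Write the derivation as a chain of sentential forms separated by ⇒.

P ⇒ {P} ⇒ {PP} ⇒ {PPP} ⇒ {{}PP} ⇒ {{}{P}P} ⇒ {{}{{}}P} ⇒ {{}{{}}PP} ⇒ {{}{{}}{P}P} ⇒ {{}{{}}{{}}P} ⇒ {{}{{}}{{}}PP} ⇒ {{}{{}}{{}}{}P} ⇒ {{}{{}}{{}}{}{}}

P ⇒ {P}   [P → { P }]
{P} ⇒ {PP}   [P → P P]
{PP} ⇒ {PPP}   [P → P P]
{PPP} ⇒ {{}PP}   [P → { }]
{{}PP} ⇒ {{}{P}P}   [P → { P }]
{{}{P}P} ⇒ {{}{{}}P}   [P → { }]
{{}{{}}P} ⇒ {{}{{}}PP}   [P → P P]
{{}{{}}PP} ⇒ {{}{{}}{P}P}   [P → { P }]
{{}{{}}{P}P} ⇒ {{}{{}}{{}}P}   [P → { }]
{{}{{}}{{}}P} ⇒ {{}{{}}{{}}PP}   [P → P P]
{{}{{}}{{}}PP} ⇒ {{}{{}}{{}}{}P}   [P → { }]
{{}{{}}{{}}{}P} ⇒ {{}{{}}{{}}{}{}}   [P → { }]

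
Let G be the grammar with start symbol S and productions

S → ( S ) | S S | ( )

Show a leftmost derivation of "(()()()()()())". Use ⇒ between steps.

S ⇒ (S)   [S → ( S )]
(S) ⇒ (SS)   [S → S S]
(SS) ⇒ (SSS)   [S → S S]
(SSS) ⇒ (()SS)   [S → ( )]
(()SS) ⇒ (()SSS)   [S → S S]
(()SSS) ⇒ (()SSSS)   [S → S S]
(()SSSS) ⇒ (()SSSSS)   [S → S S]
(()SSSSS) ⇒ (()()SSSS)   [S → ( )]
(()()SSSS) ⇒ (()()()SSS)   [S → ( )]
(()()()SSS) ⇒ (()()()()SS)   [S → ( )]
(()()()()SS) ⇒ (()()()()()S)   [S → ( )]
(()()()()()S) ⇒ (()()()()()())   [S → ( )]

S ⇒ (S) ⇒ (SS) ⇒ (SSS) ⇒ (()SS) ⇒ (()SSS) ⇒ (()SSSS) ⇒ (()SSSSS) ⇒ (()()SSSS) ⇒ (()()()SSS) ⇒ (()()()()SS) ⇒ (()()()()()S) ⇒ (()()()()()())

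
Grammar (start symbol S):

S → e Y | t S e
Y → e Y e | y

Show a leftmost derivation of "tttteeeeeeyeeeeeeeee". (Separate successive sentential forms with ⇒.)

S ⇒ tSe   [S → t S e]
tSe ⇒ ttSee   [S → t S e]
ttSee ⇒ tttSeee   [S → t S e]
tttSeee ⇒ ttttSeeee   [S → t S e]
ttttSeeee ⇒ tttteYeeee   [S → e Y]
tttteYeeee ⇒ tttteeYeeeee   [Y → e Y e]
tttteeYeeeee ⇒ tttteeeYeeeeee   [Y → e Y e]
tttteeeYeeeeee ⇒ tttteeeeYeeeeeee   [Y → e Y e]
tttteeeeYeeeeeee ⇒ tttteeeeeYeeeeeeee   [Y → e Y e]
tttteeeeeYeeeeeeee ⇒ tttteeeeeeYeeeeeeeee   [Y → e Y e]
tttteeeeeeYeeeeeeeee ⇒ tttteeeeeeyeeeeeeeee   [Y → y]

S⇒tSe⇒ttSee⇒tttSeee⇒ttttSeeee⇒tttteYeeee⇒tttteeYeeeee⇒tttteeeYeeeeee⇒tttteeeeYeeeeeee⇒tttteeeeeYeeeeeeee⇒tttteeeeeeYeeeeeeeee⇒tttteeeeeeyeeeeeeeee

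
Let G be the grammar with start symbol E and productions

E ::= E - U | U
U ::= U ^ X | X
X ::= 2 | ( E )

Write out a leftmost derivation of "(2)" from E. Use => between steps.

E=>U=>X=>(E)=>(U)=>(X)=>(2)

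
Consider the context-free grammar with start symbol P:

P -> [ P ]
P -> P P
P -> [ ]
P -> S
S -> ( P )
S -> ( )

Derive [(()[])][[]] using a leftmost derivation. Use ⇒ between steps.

P ⇒ PP ⇒ [P]P ⇒ [S]P ⇒ [(P)]P ⇒ [(PP)]P ⇒ [(SP)]P ⇒ [(()P)]P ⇒ [(()[])]P ⇒ [(()[])][P] ⇒ [(()[])][[]]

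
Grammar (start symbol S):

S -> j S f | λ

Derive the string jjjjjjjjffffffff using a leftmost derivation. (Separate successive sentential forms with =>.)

S => jSf   [S -> j S f]
jSf => jjSff   [S -> j S f]
jjSff => jjjSfff   [S -> j S f]
jjjSfff => jjjjSffff   [S -> j S f]
jjjjSffff => jjjjjSfffff   [S -> j S f]
jjjjjSfffff => jjjjjjSffffff   [S -> j S f]
jjjjjjSffffff => jjjjjjjSfffffff   [S -> j S f]
jjjjjjjSfffffff => jjjjjjjjSffffffff   [S -> j S f]
jjjjjjjjSffffffff => jjjjjjjjffffffff   [S -> λ]

S=>jSf=>jjSff=>jjjSfff=>jjjjSffff=>jjjjjSfffff=>jjjjjjSffffff=>jjjjjjjSfffffff=>jjjjjjjjSffffffff=>jjjjjjjjffffffff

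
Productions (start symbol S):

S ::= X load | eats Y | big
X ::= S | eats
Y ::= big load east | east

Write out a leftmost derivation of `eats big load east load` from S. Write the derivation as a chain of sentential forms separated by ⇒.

S ⇒ X load ⇒ S load ⇒ eats Y load ⇒ eats big load east load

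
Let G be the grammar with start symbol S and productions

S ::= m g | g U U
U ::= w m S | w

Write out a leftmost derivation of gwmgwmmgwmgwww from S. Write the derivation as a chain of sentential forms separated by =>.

S => gUU => gwmSU => gwmgUUU => gwmgwmSUU => gwmgwmmgUU => gwmgwmmgwmSU => gwmgwmmgwmgUUU => gwmgwmmgwmgwUU => gwmgwmmgwmgwwU => gwmgwmmgwmgwww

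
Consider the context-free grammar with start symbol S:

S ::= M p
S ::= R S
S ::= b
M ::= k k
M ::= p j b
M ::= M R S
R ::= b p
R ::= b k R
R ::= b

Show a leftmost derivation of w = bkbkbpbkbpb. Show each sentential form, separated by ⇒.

S ⇒ RS   [S ::= R S]
RS ⇒ bkRS   [R ::= b k R]
bkRS ⇒ bkbkRS   [R ::= b k R]
bkbkRS ⇒ bkbkbpS   [R ::= b p]
bkbkbpS ⇒ bkbkbpRS   [S ::= R S]
bkbkbpRS ⇒ bkbkbpbkRS   [R ::= b k R]
bkbkbpbkRS ⇒ bkbkbpbkbpS   [R ::= b p]
bkbkbpbkbpS ⇒ bkbkbpbkbpb   [S ::= b]

S ⇒ RS ⇒ bkRS ⇒ bkbkRS ⇒ bkbkbpS ⇒ bkbkbpRS ⇒ bkbkbpbkRS ⇒ bkbkbpbkbpS ⇒ bkbkbpbkbpb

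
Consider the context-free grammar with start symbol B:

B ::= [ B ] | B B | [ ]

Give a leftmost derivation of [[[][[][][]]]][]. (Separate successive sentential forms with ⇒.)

B ⇒ BB ⇒ [B]B ⇒ [[B]]B ⇒ [[BB]]B ⇒ [[[]B]]B ⇒ [[[][B]]]B ⇒ [[[][BB]]]B ⇒ [[[][BBB]]]B ⇒ [[[][[]BB]]]B ⇒ [[[][[][]B]]]B ⇒ [[[][[][][]]]]B ⇒ [[[][[][][]]]][]

B ⇒ BB   [B ::= B B]
BB ⇒ [B]B   [B ::= [ B ]]
[B]B ⇒ [[B]]B   [B ::= [ B ]]
[[B]]B ⇒ [[BB]]B   [B ::= B B]
[[BB]]B ⇒ [[[]B]]B   [B ::= [ ]]
[[[]B]]B ⇒ [[[][B]]]B   [B ::= [ B ]]
[[[][B]]]B ⇒ [[[][BB]]]B   [B ::= B B]
[[[][BB]]]B ⇒ [[[][BBB]]]B   [B ::= B B]
[[[][BBB]]]B ⇒ [[[][[]BB]]]B   [B ::= [ ]]
[[[][[]BB]]]B ⇒ [[[][[][]B]]]B   [B ::= [ ]]
[[[][[][]B]]]B ⇒ [[[][[][][]]]]B   [B ::= [ ]]
[[[][[][][]]]]B ⇒ [[[][[][][]]]][]   [B ::= [ ]]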